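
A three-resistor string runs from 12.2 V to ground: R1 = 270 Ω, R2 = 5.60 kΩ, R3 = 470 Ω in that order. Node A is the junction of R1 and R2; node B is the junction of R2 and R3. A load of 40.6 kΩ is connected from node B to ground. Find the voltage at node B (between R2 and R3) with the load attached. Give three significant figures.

V ≈ 0.895 V

At node B, R3 is in parallel with the load: R3‖R_L = 464.6 Ω.
Below node A the resistance is R2 + (R3‖R_L) = 6065 Ω, so V_A = 12.2 × 6065/6335 = 11.68 V.
Then V_B = V_A × (R3‖R_L)/(R2 + R3‖R_L) = 11.68 × 464.6/6065 = 0.895 V.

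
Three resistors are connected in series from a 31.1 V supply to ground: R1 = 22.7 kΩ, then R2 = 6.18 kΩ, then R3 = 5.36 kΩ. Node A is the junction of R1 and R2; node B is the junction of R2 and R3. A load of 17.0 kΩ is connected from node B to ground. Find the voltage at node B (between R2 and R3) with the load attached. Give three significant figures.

At node B, R3 is in parallel with the load: R3‖R_L = 4.075 kΩ.
Below node A the resistance is R2 + (R3‖R_L) = 10.26 kΩ, so V_A = 31.1 × 10.26/32.96 = 9.678 V.
Then V_B = V_A × (R3‖R_L)/(R2 + R3‖R_L) = 9.678 × 4.075/10.26 = 3.85 V.

V ≈ 3.85 V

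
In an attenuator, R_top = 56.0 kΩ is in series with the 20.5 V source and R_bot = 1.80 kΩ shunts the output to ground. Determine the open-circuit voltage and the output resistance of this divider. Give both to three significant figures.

V_th = 0.638 V, R_th = 1.74 kΩ

V_th is the open-circuit tap voltage: 20.5 × 1.80/(56.0 + 1.80) = 0.638 V.
With the supply zeroed, R_top and R_bot appear in parallel from the tap: R_th = R_top‖R_bot = (56.0 × 1.80)/57.80 = 1.74 kΩ.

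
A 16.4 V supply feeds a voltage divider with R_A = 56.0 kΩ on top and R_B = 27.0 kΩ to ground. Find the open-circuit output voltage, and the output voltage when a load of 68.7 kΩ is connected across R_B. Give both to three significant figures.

Unloaded: 5.33 V; loaded: 4.22 V

Open-circuit: V = 16.4 × 27.0/(56.0 + 27.0) = 5.33 V.
With the load, R_B becomes R_B‖R_L = 19.38 kΩ, so V = 16.4 × 19.38/75.38 = 4.22 V.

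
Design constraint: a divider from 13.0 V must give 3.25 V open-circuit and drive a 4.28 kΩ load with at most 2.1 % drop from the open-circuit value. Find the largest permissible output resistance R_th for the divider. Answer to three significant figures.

Loading drop = R_th/(R_th + R_L) ≤ 0.0210, so R_th ≤ R_L · ε/(1−ε) = 4.28 kΩ × 0.0210/0.9790 = 91.8 Ω.

R_th ≤ 91.8 Ω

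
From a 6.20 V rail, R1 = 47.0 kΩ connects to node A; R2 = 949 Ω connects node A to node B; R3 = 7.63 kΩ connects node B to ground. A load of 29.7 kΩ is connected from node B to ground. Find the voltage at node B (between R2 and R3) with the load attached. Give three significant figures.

V ≈ 0.697 V

At node B, R3 is in parallel with the load: R3‖R_L = 6070 Ω.
Below node A the resistance is R2 + (R3‖R_L) = 7019 Ω, so V_A = 6.20 × 7019/54020 = 0.8056 V.
Then V_B = V_A × (R3‖R_L)/(R2 + R3‖R_L) = 0.8056 × 6070/7019 = 0.697 V.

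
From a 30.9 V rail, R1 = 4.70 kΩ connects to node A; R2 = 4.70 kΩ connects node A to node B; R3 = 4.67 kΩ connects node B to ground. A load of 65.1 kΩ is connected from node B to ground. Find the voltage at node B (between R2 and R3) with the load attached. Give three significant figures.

At node B, R3 is in parallel with the load: R3‖R_L = 4.357 kΩ.
Below node A the resistance is R2 + (R3‖R_L) = 9.057 kΩ, so V_A = 30.9 × 9.057/13.76 = 20.34 V.
Then V_B = V_A × (R3‖R_L)/(R2 + R3‖R_L) = 20.34 × 4.357/9.057 = 9.79 V.

V ≈ 9.79 V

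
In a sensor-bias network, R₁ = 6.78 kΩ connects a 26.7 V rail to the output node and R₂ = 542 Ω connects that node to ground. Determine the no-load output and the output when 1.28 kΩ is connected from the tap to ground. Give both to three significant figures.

Open-circuit: V = 26.7 × 542/(6780 + 542) = 1.98 V.
With the load, R₂ becomes R₂‖R_L = 380.8 Ω, so V = 26.7 × 380.8/7161 = 1.42 V.

Unloaded: 1.98 V; loaded: 1.42 V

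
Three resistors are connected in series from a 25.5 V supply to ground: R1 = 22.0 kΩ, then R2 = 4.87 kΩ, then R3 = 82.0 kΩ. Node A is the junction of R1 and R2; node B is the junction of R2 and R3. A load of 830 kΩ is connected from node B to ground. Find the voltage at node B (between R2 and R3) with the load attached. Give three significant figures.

V ≈ 18.7 V

At node B, R3 is in parallel with the load: R3‖R_L = 74.63 kΩ.
Below node A the resistance is R2 + (R3‖R_L) = 79.50 kΩ, so V_A = 25.5 × 79.50/101.5 = 19.97 V.
Then V_B = V_A × (R3‖R_L)/(R2 + R3‖R_L) = 19.97 × 74.63/79.50 = 18.7 V.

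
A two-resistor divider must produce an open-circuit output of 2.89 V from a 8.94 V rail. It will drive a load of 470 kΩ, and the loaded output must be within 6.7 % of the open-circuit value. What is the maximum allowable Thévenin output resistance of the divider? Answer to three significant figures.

R_th ≤ 33.8 kΩ

Loading drop = R_th/(R_th + R_L) ≤ 0.0670, so R_th ≤ R_L · ε/(1−ε) = 470 kΩ × 0.0670/0.9330 = 33.8 kΩ.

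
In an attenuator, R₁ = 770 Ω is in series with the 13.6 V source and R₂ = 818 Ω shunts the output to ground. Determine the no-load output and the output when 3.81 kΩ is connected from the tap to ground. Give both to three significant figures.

Open-circuit: V = 13.6 × 818/(770 + 818) = 7.01 V.
With the load, R₂ becomes R₂‖R_L = 673.4 Ω, so V = 13.6 × 673.4/1443 = 6.34 V.

Unloaded: 7.01 V; loaded: 6.34 V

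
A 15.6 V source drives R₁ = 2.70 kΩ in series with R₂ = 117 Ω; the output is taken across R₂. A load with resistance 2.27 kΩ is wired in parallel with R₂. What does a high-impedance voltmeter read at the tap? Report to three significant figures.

The load sits in parallel with R₂: R₂‖R_L = (117 × 2270) / (117 + 2270) = 111.3 Ω.
V_out = 15.6 × 111.3 / (2700 + 111.3) = 15.6 × 111.3/2811 = 0.617 V.
(Unloaded it would have been 0.648 V.)

V_out ≈ 0.617 V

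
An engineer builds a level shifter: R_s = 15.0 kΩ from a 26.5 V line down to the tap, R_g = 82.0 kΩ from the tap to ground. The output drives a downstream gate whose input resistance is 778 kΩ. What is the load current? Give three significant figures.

I_L ≈ 0.0283 mA

R_g‖R_L = 74.18 kΩ; V_out = 26.5 × 74.18/89.18 = 22.04 V.
I_L = V_out / R_L = 22.04 / 778 kΩ = 0.0283 mA.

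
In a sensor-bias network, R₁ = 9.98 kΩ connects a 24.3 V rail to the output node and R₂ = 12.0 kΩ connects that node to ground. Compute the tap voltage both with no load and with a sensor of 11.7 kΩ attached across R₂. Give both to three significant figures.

Open-circuit: V = 24.3 × 12.0/(9.98 + 12.0) = 13.3 V.
With the load, R₂ becomes R₂‖R_L = 5.924 kΩ, so V = 24.3 × 5.924/15.90 = 9.05 V.

Unloaded: 13.3 V; loaded: 9.05 V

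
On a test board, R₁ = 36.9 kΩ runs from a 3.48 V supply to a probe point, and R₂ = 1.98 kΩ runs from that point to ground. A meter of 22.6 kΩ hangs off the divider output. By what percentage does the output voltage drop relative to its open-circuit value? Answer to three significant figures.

The divider's output (Thévenin) resistance is R₁‖R₂ = 1.879 kΩ.
Fractional drop under load = R_th/(R_th + R_L) = 1.879 / (1.879 + 22.6) = 0.07677.
So the output falls by 7.68 %.

7.68 %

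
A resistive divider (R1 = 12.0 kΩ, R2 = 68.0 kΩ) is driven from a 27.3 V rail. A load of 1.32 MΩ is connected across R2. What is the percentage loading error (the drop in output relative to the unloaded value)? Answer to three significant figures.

0.767 %

The divider's output (Thévenin) resistance is R1‖R2 = 10.20 kΩ.
Fractional drop under load = R_th/(R_th + R_L) = 10.20 / (10.20 + 1320) = 0.007668.
So the output falls by 0.767 %.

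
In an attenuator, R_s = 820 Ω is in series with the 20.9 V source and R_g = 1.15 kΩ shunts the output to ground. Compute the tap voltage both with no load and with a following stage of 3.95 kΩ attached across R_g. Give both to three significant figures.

Unloaded: 12.2 V; loaded: 10.9 V

Open-circuit: V = 20.9 × 1150/(820 + 1150) = 12.2 V.
With the load, R_g becomes R_g‖R_L = 890.7 Ω, so V = 20.9 × 890.7/1711 = 10.9 V.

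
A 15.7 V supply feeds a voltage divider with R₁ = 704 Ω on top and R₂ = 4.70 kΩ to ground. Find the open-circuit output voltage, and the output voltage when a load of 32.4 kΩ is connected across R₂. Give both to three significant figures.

Unloaded: 13.7 V; loaded: 13.4 V

Open-circuit: V = 15.7 × 4700/(704 + 4700) = 13.7 V.
With the load, R₂ becomes R₂‖R_L = 4105 Ω, so V = 15.7 × 4105/4809 = 13.4 V.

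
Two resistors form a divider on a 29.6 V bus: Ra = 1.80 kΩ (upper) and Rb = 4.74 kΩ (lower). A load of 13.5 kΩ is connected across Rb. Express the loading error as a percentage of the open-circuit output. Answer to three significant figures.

8.81 %

The divider's output (Thévenin) resistance is Ra‖Rb = 1.305 kΩ.
Fractional drop under load = R_th/(R_th + R_L) = 1.305 / (1.305 + 13.5) = 0.08812.
So the output falls by 8.81 %.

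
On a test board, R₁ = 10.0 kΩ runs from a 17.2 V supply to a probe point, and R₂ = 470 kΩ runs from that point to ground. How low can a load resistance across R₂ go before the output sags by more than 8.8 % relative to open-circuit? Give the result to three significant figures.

Output resistance R_th = R₁‖R₂ = (10.0 × 470)/480.0 = 9.792 kΩ.
The fractional drop is R_th/(R_th + R_L); requiring this ≤ 0.0880 gives R_L ≥ R_th(1/0.0880 − 1) = 9.792 × 10.36 = 101 kΩ.

R_L(min) ≈ 101 kΩ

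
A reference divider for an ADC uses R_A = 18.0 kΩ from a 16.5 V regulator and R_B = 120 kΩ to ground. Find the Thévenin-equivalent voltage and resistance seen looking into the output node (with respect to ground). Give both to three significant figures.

V_th = 14.3 V, R_th = 15.7 kΩ

V_th is the open-circuit tap voltage: 16.5 × 120/(18.0 + 120) = 14.3 V.
With the supply zeroed, R_A and R_B appear in parallel from the tap: R_th = R_A‖R_B = (18.0 × 120)/138.0 = 15.7 kΩ.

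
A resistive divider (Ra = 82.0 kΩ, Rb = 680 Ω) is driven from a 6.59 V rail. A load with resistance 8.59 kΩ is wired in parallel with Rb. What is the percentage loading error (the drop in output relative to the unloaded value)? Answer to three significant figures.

The divider's output (Thévenin) resistance is Ra‖Rb = 674.4 Ω.
Fractional drop under load = R_th/(R_th + R_L) = 674.4 / (674.4 + 8590) = 0.07280.
So the output falls by 7.28 %.

7.28 %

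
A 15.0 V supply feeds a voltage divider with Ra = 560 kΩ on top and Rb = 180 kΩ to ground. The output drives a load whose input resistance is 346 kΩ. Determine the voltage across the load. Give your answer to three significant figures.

V_out ≈ 2.62 V

The load sits in parallel with Rb: Rb‖R_L = (180 × 346) / (180 + 346) = 118.4 kΩ.
V_out = 15.0 × 118.4 / (560 + 118.4) = 15.0 × 118.4/678.4 = 2.62 V.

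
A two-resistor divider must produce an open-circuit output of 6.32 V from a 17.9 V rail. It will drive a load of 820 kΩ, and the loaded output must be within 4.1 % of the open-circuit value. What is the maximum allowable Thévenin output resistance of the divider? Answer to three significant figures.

Loading drop = R_th/(R_th + R_L) ≤ 0.0410, so R_th ≤ R_L · ε/(1−ε) = 820 kΩ × 0.0410/0.9590 = 35.1 kΩ.
(Any R1, R2 with R2/(R1+R2) = 0.353 and R1‖R2 ≤ 35.1 kΩ will meet the spec.)

R_th ≤ 35.1 kΩ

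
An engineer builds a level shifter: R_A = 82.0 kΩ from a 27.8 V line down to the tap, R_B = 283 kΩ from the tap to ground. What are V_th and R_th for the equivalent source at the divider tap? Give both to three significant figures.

V_th = 21.6 V, R_th = 63.6 kΩ

V_th is the open-circuit tap voltage: 27.8 × 283/(82.0 + 283) = 21.6 V.
With the supply zeroed, R_A and R_B appear in parallel from the tap: R_th = R_A‖R_B = (82.0 × 283)/365.0 = 63.6 kΩ.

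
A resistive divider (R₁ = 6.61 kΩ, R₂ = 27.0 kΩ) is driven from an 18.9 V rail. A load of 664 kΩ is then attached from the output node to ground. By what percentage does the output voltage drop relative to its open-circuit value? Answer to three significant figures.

0.793 %

The divider's output (Thévenin) resistance is R₁‖R₂ = 5.310 kΩ.
Fractional drop under load = R_th/(R_th + R_L) = 5.310 / (5.310 + 664) = 0.007934.
So the output falls by 0.793 %.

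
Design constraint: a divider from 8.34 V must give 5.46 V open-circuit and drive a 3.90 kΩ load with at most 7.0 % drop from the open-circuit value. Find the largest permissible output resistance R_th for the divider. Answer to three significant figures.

R_th ≤ 294 Ω

Loading drop = R_th/(R_th + R_L) ≤ 0.0700, so R_th ≤ R_L · ε/(1−ε) = 3.90 kΩ × 0.0700/0.9300 = 294 Ω.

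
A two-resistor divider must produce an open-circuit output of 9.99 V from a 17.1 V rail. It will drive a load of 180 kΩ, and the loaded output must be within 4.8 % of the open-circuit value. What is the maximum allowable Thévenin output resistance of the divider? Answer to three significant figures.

R_th ≤ 9.08 kΩ

Loading drop = R_th/(R_th + R_L) ≤ 0.0480, so R_th ≤ R_L · ε/(1−ε) = 180 kΩ × 0.0480/0.9520 = 9.08 kΩ.
(Any R1, R2 with R2/(R1+R2) = 0.584 and R1‖R2 ≤ 9.08 kΩ will meet the spec.)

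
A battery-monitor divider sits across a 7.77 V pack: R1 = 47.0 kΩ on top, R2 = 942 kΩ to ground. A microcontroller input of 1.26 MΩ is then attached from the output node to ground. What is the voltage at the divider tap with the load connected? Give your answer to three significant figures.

The load sits in parallel with R2: R2‖R_L = (942 × 1260) / (942 + 1260) = 539.0 kΩ.
V_out = 7.77 × 539.0 / (47.0 + 539.0) = 7.77 × 539.0/586.0 = 7.15 V.

V_out ≈ 7.15 V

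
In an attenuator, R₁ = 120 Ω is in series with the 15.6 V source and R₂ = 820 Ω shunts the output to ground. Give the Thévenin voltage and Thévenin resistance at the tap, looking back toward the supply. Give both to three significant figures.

V_th = 13.6 V, R_th = 105 Ω

V_th is the open-circuit tap voltage: 15.6 × 820/(120 + 820) = 13.6 V.
With the supply zeroed, R₁ and R₂ appear in parallel from the tap: R_th = R₁‖R₂ = (120 × 820)/940.0 = 105 Ω.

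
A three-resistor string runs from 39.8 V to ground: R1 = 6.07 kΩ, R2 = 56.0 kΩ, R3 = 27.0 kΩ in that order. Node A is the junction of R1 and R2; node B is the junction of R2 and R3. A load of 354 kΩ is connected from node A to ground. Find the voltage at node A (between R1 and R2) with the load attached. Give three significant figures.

V ≈ 36.5 V

Below node A the series string R2+R3 = 83.00 kΩ sits in parallel with the 354 kΩ load: 67.24 kΩ.
V_A = 39.8 × 67.24/(6.07 + 67.24) = 36.5 V.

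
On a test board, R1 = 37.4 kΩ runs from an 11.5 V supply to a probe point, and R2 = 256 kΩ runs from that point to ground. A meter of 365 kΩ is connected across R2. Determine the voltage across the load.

V_out ≈ 9.21 V

The load sits in parallel with R2: R2‖R_L = (256 × 365) / (256 + 365) = 150.5 kΩ.
V_out = 11.5 × 150.5 / (37.4 + 150.5) = 11.5 × 150.5/187.9 = 9.21 V.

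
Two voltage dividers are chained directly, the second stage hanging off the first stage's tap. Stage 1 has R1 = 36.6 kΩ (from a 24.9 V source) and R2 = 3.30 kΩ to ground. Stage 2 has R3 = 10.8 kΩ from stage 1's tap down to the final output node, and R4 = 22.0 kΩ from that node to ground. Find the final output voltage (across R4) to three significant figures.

Stage 2 presents R3+R4 = 32.80 kΩ as a load on stage 1's tap.
Stage 1's lower leg becomes R2‖(R3+R4) = 2.998 kΩ, so V_mid = 24.9 × 2.998/39.60 = 1.885 V.
Stage 2 is itself unloaded: V_out = V_mid × R4/(R3+R4) = 1.885 × 22.0/32.80 = 1.26 V.

V_out ≈ 1.26 V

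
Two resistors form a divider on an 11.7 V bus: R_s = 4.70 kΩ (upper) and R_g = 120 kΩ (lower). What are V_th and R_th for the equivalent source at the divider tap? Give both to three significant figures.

V_th is the open-circuit tap voltage: 11.7 × 120/(4.70 + 120) = 11.3 V.
With the supply zeroed, R_s and R_g appear in parallel from the tap: R_th = R_s‖R_g = (4.70 × 120)/124.7 = 4.52 kΩ.

V_th = 11.3 V, R_th = 4.52 kΩ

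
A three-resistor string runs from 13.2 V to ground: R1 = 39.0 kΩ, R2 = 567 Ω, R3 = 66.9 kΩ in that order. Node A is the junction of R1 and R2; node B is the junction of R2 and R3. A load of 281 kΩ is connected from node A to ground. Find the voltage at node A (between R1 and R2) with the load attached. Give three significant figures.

V ≈ 7.69 V

Below node A the series string R2+R3 = 67470 Ω sits in parallel with the 281000 Ω load: 54400 Ω.
V_A = 13.2 × 54400/(39000 + 54400) = 7.69 V.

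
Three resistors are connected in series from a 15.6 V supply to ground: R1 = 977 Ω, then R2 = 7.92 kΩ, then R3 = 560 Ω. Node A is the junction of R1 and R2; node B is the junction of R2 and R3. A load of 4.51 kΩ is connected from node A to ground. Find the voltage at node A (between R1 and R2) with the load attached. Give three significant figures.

Below node A the series string R2+R3 = 8480 Ω sits in parallel with the 4510 Ω load: 2944 Ω.
V_A = 15.6 × 2944/(977 + 2944) = 11.7 V.

V ≈ 11.7 V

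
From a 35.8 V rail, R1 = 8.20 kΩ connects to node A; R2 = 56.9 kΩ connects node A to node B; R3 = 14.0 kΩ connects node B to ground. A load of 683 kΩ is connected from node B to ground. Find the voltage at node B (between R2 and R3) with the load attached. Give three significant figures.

At node B, R3 is in parallel with the load: R3‖R_L = 13.72 kΩ.
Below node A the resistance is R2 + (R3‖R_L) = 70.62 kΩ, so V_A = 35.8 × 70.62/78.82 = 32.08 V.
Then V_B = V_A × (R3‖R_L)/(R2 + R3‖R_L) = 32.08 × 13.72/70.62 = 6.23 V.

V ≈ 6.23 V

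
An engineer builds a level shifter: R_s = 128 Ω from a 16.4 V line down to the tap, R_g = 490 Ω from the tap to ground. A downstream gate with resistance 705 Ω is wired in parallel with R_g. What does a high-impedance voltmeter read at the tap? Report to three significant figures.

The load sits in parallel with R_g: R_g‖R_L = (490 × 705) / (490 + 705) = 289.1 Ω.
V_out = 16.4 × 289.1 / (128 + 289.1) = 16.4 × 289.1/417.1 = 11.4 V.

V_out ≈ 11.4 V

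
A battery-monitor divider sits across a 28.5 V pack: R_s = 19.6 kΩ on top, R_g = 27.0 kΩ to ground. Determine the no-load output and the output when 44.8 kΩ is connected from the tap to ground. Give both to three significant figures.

Open-circuit: V = 28.5 × 27.0/(19.6 + 27.0) = 16.5 V.
With the load, R_g becomes R_g‖R_L = 16.85 kΩ, so V = 28.5 × 16.85/36.45 = 13.2 V.

Unloaded: 16.5 V; loaded: 13.2 V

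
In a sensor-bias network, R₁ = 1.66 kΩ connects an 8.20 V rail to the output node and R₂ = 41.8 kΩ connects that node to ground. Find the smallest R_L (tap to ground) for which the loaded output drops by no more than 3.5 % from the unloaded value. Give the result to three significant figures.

R_L(min) ≈ 44.0 kΩ

Output resistance R_th = R₁‖R₂ = (1.66 × 41.8)/43.46 = 1.597 kΩ.
The fractional drop is R_th/(R_th + R_L); requiring this ≤ 0.0350 gives R_L ≥ R_th(1/0.0350 − 1) = 1.597 × 27.57 = 44.0 kΩ.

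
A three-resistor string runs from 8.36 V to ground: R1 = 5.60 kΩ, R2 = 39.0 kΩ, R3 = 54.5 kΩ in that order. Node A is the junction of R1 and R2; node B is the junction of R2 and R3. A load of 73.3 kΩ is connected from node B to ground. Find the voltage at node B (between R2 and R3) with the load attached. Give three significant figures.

V ≈ 3.44 V

At node B, R3 is in parallel with the load: R3‖R_L = 31.26 kΩ.
Below node A the resistance is R2 + (R3‖R_L) = 70.26 kΩ, so V_A = 8.36 × 70.26/75.86 = 7.743 V.
Then V_B = V_A × (R3‖R_L)/(R2 + R3‖R_L) = 7.743 × 31.26/70.26 = 3.44 V.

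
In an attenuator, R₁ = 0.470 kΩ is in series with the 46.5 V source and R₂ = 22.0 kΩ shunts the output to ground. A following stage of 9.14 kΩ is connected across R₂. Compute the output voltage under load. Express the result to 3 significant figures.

V_out ≈ 43.3 V

The load sits in parallel with R₂: R₂‖R_L = (22000 × 9140) / (22000 + 9140) = 6457 Ω.
V_out = 46.5 × 6457 / (470 + 6457) = 46.5 × 6457/6927 = 43.3 V.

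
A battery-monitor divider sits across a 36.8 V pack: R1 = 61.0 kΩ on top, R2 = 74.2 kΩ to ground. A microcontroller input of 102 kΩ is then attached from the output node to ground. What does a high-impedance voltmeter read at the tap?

The load sits in parallel with R2: R2‖R_L = (74.2 × 102) / (74.2 + 102) = 42.95 kΩ.
V_out = 36.8 × 42.95 / (61.0 + 42.95) = 36.8 × 42.95/104.0 = 15.2 V.

V_out ≈ 15.2 V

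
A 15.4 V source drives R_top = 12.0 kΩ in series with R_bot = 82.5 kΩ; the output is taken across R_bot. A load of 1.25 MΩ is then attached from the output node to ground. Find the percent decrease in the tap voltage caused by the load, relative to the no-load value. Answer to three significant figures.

The divider's output (Thévenin) resistance is R_top‖R_bot = 10.48 kΩ.
Fractional drop under load = R_th/(R_th + R_L) = 10.48 / (10.48 + 1250) = 0.008311.
So the output falls by 0.831 %.

0.831 %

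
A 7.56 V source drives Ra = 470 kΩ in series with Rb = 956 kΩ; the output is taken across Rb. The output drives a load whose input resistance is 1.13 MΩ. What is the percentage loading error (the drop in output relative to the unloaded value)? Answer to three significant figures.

Unloaded V = 7.56 × 956/1426 = 5.068 V.
Loaded: Rb‖R_L = 517.9 kΩ, giving V = 7.56 × 517.9/987.9 = 3.963 V.
Drop = (5.068 − 3.963) / 5.068 = 21.8 %.

21.8 %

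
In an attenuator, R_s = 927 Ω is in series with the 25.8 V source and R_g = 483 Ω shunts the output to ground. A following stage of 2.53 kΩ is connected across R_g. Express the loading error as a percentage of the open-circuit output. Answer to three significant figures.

The divider's output (Thévenin) resistance is R_s‖R_g = 317.5 Ω.
Fractional drop under load = R_th/(R_th + R_L) = 317.5 / (317.5 + 2530) = 0.1115.
So the output falls by 11.2 %.

11.2 %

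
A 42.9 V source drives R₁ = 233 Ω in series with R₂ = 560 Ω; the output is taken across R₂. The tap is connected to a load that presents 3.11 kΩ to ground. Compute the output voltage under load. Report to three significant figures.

V_out ≈ 28.8 V

The load sits in parallel with R₂: R₂‖R_L = (560 × 3110) / (560 + 3110) = 474.6 Ω.
V_out = 42.9 × 474.6 / (233 + 474.6) = 42.9 × 474.6/707.6 = 28.8 V.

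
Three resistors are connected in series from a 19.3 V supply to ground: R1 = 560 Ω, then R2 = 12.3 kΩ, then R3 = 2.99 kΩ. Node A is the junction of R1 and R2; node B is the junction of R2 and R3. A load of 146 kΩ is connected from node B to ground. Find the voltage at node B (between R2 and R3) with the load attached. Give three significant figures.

At node B, R3 is in parallel with the load: R3‖R_L = 2930 Ω.
Below node A the resistance is R2 + (R3‖R_L) = 15230 Ω, so V_A = 19.3 × 15230/15790 = 18.62 V.
Then V_B = V_A × (R3‖R_L)/(R2 + R3‖R_L) = 18.62 × 2930/15230 = 3.58 V.

V ≈ 3.58 V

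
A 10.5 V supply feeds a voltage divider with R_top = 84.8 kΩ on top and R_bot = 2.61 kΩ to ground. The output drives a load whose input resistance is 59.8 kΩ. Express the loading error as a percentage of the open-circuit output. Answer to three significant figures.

4.06 %

The divider's output (Thévenin) resistance is R_top‖R_bot = 2.532 kΩ.
Fractional drop under load = R_th/(R_th + R_L) = 2.532 / (2.532 + 59.8) = 0.04062.
So the output falls by 4.06 %.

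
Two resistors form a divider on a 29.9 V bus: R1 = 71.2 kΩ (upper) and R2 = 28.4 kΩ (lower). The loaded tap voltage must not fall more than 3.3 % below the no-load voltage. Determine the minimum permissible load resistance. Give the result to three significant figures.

R_L(min) ≈ 595 kΩ

Output resistance R_th = R1‖R2 = (71.2 × 28.4)/99.60 = 20.30 kΩ.
The fractional drop is R_th/(R_th + R_L); requiring this ≤ 0.0330 gives R_L ≥ R_th(1/0.0330 − 1) = 20.30 × 29.30 = 595 kΩ.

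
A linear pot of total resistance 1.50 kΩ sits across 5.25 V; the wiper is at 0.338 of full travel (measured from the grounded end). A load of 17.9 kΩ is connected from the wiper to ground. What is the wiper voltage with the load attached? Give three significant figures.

The wiper splits the pot into (1−α)R = 993.0 Ω above and αR = 507.0 Ω below.
Lower section ‖ load = 493.0 Ω.
V_wiper = 5.25 × 493.0/(993.0 + 493.0) = 1.74 V.

V ≈ 1.74 V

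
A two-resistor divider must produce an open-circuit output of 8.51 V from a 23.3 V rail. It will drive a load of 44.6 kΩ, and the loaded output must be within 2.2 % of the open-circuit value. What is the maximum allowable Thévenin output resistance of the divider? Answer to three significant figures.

R_th ≤ 1.00 kΩ

Loading drop = R_th/(R_th + R_L) ≤ 0.0220, so R_th ≤ R_L · ε/(1−ε) = 44.6 kΩ × 0.0220/0.9780 = 1.00 kΩ.
(Any R1, R2 with R2/(R1+R2) = 0.365 and R1‖R2 ≤ 1.00 kΩ will meet the spec.)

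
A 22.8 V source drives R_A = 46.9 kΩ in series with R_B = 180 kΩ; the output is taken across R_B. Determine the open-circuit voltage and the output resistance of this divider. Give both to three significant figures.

V_th is the open-circuit tap voltage: 22.8 × 180/(46.9 + 180) = 18.1 V.
With the supply zeroed, R_A and R_B appear in parallel from the tap: R_th = R_A‖R_B = (46.9 × 180)/226.9 = 37.2 kΩ.

V_th = 18.1 V, R_th = 37.2 kΩ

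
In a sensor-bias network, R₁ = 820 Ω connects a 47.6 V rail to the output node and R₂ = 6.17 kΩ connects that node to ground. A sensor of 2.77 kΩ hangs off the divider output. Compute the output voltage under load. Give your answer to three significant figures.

V_out ≈ 33.3 V

The load sits in parallel with R₂: R₂‖R_L = (6170 × 2770) / (6170 + 2770) = 1912 Ω.
V_out = 47.6 × 1912 / (820 + 1912) = 47.6 × 1912/2732 = 33.3 V.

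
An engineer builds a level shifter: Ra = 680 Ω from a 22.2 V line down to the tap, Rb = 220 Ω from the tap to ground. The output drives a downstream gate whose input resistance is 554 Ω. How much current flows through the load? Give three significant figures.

I_L ≈ 7.53 mA

Rb‖R_L = 157.5 Ω; V_out = 22.2 × 157.5/837.5 = 4.174 V.
I_L = V_out / R_L = 4.174 / 554 Ω = 7.53 mA.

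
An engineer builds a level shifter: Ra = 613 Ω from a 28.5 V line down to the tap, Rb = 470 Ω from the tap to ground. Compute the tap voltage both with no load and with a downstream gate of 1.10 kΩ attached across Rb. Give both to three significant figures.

Open-circuit: V = 28.5 × 470/(613 + 470) = 12.4 V.
With the load, Rb becomes Rb‖R_L = 329.3 Ω, so V = 28.5 × 329.3/942.3 = 9.96 V.

Unloaded: 12.4 V; loaded: 9.96 V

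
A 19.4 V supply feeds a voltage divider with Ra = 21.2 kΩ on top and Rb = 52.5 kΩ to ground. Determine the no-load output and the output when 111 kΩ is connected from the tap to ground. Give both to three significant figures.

Unloaded: 13.8 V; loaded: 12.2 V

Open-circuit: V = 19.4 × 52.5/(21.2 + 52.5) = 13.8 V.
With the load, Rb becomes Rb‖R_L = 35.64 kΩ, so V = 19.4 × 35.64/56.84 = 12.2 V.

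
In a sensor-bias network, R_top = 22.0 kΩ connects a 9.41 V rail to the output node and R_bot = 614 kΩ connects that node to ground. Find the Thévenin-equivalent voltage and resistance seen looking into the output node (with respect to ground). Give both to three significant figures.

V_th = 9.08 V, R_th = 21.2 kΩ

V_th is the open-circuit tap voltage: 9.41 × 614/(22.0 + 614) = 9.08 V.
With the supply zeroed, R_top and R_bot appear in parallel from the tap: R_th = R_top‖R_bot = (22.0 × 614)/636.0 = 21.2 kΩ.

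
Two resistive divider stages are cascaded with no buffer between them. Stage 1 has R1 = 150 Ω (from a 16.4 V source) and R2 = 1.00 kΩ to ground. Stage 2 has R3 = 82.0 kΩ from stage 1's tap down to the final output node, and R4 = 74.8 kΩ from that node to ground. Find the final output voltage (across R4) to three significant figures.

Stage 2 presents R3+R4 = 156800 Ω as a load on stage 1's tap.
Stage 1's lower leg becomes R2‖(R3+R4) = 993.7 Ω, so V_mid = 16.4 × 993.7/1144 = 14.25 V.
Stage 2 is itself unloaded: V_out = V_mid × R4/(R3+R4) = 14.25 × 74800/156800 = 6.80 V.

V_out ≈ 6.80 V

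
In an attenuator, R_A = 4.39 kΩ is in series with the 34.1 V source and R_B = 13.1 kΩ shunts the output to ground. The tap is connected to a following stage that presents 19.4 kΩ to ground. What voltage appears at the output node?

The load sits in parallel with R_B: R_B‖R_L = (13.1 × 19.4) / (13.1 + 19.4) = 7.820 kΩ.
V_out = 34.1 × 7.820 / (4.39 + 7.820) = 34.1 × 7.820/12.21 = 21.8 V.
(Unloaded it would have been 25.5 V.)

V_out ≈ 21.8 V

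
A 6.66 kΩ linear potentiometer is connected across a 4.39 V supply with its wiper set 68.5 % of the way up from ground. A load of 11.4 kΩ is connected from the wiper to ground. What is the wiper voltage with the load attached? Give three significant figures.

V ≈ 2.67 V

The wiper splits the pot into (1−α)R = 2.098 kΩ above and αR = 4.562 kΩ below.
Lower section ‖ load = 3.258 kΩ.
V_wiper = 4.39 × 3.258/(2.098 + 3.258) = 2.67 V.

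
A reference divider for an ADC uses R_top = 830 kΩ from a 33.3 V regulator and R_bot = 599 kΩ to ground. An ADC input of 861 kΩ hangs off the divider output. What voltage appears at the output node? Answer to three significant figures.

V_out ≈ 9.94 V

The load sits in parallel with R_bot: R_bot‖R_L = (599 × 861) / (599 + 861) = 353.2 kΩ.
V_out = 33.3 × 353.2 / (830 + 353.2) = 33.3 × 353.2/1183 = 9.94 V.
(Unloaded it would have been 14.0 V.)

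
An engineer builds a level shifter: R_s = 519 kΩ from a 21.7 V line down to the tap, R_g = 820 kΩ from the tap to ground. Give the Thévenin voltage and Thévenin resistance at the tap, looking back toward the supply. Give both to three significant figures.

V_th = 13.3 V, R_th = 318 kΩ

V_th is the open-circuit tap voltage: 21.7 × 820/(519 + 820) = 13.3 V.
With the supply zeroed, R_s and R_g appear in parallel from the tap: R_th = R_s‖R_g = (519 × 820)/1339 = 318 kΩ.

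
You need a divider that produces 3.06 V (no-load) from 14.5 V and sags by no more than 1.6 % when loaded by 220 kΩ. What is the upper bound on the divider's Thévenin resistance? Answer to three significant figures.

R_th ≤ 3.58 kΩ

Loading drop = R_th/(R_th + R_L) ≤ 0.0160, so R_th ≤ R_L · ε/(1−ε) = 220 kΩ × 0.0160/0.9840 = 3.58 kΩ.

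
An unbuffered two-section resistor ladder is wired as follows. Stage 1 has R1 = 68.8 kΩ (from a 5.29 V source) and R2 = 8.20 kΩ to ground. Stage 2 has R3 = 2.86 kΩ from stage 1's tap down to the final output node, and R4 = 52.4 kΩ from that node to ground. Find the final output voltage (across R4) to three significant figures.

V_out ≈ 0.472 V

Stage 2 presents R3+R4 = 55.26 kΩ as a load on stage 1's tap.
Stage 1's lower leg becomes R2‖(R3+R4) = 7.140 kΩ, so V_mid = 5.29 × 7.140/75.94 = 0.4974 V.
Stage 2 is itself unloaded: V_out = V_mid × R4/(R3+R4) = 0.4974 × 52.4/55.26 = 0.472 V.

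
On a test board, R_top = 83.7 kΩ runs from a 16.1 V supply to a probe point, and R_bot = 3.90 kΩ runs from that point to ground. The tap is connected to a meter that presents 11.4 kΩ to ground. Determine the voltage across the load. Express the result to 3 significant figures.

The load sits in parallel with R_bot: R_bot‖R_L = (3.90 × 11.4) / (3.90 + 11.4) = 2.906 kΩ.
V_out = 16.1 × 2.906 / (83.7 + 2.906) = 16.1 × 2.906/86.61 = 0.540 V.

V_out ≈ 0.540 V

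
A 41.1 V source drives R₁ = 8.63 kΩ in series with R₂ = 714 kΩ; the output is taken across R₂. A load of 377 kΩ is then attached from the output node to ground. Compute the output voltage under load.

V_out ≈ 39.7 V

The load sits in parallel with R₂: R₂‖R_L = (714 × 377) / (714 + 377) = 246.7 kΩ.
V_out = 41.1 × 246.7 / (8.63 + 246.7) = 41.1 × 246.7/255.4 = 39.7 V.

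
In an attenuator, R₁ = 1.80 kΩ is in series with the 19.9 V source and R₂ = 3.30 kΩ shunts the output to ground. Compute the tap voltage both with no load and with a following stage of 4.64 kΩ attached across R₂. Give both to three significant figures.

Unloaded: 12.9 V; loaded: 10.3 V

Open-circuit: V = 19.9 × 3.30/(1.80 + 3.30) = 12.9 V.
With the load, R₂ becomes R₂‖R_L = 1.928 kΩ, so V = 19.9 × 1.928/3.728 = 10.3 V.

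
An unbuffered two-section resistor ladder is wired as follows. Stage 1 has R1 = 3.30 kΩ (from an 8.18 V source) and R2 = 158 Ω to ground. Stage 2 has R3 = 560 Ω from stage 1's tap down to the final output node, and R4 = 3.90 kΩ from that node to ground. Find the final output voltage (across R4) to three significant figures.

V_out ≈ 0.316 V

Stage 2 presents R3+R4 = 4460 Ω as a load on stage 1's tap.
Stage 1's lower leg becomes R2‖(R3+R4) = 152.6 Ω, so V_mid = 8.18 × 152.6/3453 = 0.3615 V.
Stage 2 is itself unloaded: V_out = V_mid × R4/(R3+R4) = 0.3615 × 3900/4460 = 0.316 V.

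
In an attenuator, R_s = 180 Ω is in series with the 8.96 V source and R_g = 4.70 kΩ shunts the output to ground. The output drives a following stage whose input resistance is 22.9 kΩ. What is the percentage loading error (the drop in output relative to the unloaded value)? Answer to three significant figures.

0.751 %

The divider's output (Thévenin) resistance is R_s‖R_g = 173.4 Ω.
Fractional drop under load = R_th/(R_th + R_L) = 173.4 / (173.4 + 22900) = 0.007513.
So the output falls by 0.751 %.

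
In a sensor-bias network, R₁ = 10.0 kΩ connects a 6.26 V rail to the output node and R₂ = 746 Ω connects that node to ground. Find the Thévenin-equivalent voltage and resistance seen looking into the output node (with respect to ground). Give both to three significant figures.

V_th is the open-circuit tap voltage: 6.26 × 746/(10000 + 746) = 0.435 V.
With the supply zeroed, R₁ and R₂ appear in parallel from the tap: R_th = R₁‖R₂ = (10000 × 746)/10750 = 694 Ω.

V_th = 0.435 V, R_th = 694 Ω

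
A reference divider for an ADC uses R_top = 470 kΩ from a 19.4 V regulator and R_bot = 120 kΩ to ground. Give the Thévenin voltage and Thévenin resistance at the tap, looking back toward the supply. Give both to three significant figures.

V_th is the open-circuit tap voltage: 19.4 × 120/(470 + 120) = 3.95 V.
With the supply zeroed, R_top and R_bot appear in parallel from the tap: R_th = R_top‖R_bot = (470 × 120)/590.0 = 95.6 kΩ.

V_th = 3.95 V, R_th = 95.6 kΩ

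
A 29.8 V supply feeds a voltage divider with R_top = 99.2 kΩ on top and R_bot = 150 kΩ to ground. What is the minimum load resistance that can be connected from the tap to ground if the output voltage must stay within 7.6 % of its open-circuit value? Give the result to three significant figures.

Output resistance R_th = R_top‖R_bot = (99.2 × 150)/249.2 = 59.71 kΩ.
The fractional drop is R_th/(R_th + R_L); requiring this ≤ 0.0760 gives R_L ≥ R_th(1/0.0760 − 1) = 59.71 × 12.16 = 726 kΩ.

R_L(min) ≈ 726 kΩ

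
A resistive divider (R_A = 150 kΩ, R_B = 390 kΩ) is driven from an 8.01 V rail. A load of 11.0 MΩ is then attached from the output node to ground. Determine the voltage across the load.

V_out ≈ 5.73 V

The load sits in parallel with R_B: R_B‖R_L = (390 × 11000) / (390 + 11000) = 376.6 kΩ.
V_out = 8.01 × 376.6 / (150 + 376.6) = 8.01 × 376.6/526.6 = 5.73 V.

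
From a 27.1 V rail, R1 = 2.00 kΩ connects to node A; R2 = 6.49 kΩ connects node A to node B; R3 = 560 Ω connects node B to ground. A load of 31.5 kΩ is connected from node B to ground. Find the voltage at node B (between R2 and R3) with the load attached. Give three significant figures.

V ≈ 1.65 V

At node B, R3 is in parallel with the load: R3‖R_L = 550.2 Ω.
Below node A the resistance is R2 + (R3‖R_L) = 7040 Ω, so V_A = 27.1 × 7040/9040 = 21.10 V.
Then V_B = V_A × (R3‖R_L)/(R2 + R3‖R_L) = 21.10 × 550.2/7040 = 1.65 V.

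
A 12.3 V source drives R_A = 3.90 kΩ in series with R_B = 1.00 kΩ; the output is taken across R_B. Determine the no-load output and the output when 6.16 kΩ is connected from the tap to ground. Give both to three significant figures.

Unloaded: 2.51 V; loaded: 2.22 V

Open-circuit: V = 12.3 × 1.00/(3.90 + 1.00) = 2.51 V.
With the load, R_B becomes R_B‖R_L = 0.8603 kΩ, so V = 12.3 × 0.8603/4.760 = 2.22 V.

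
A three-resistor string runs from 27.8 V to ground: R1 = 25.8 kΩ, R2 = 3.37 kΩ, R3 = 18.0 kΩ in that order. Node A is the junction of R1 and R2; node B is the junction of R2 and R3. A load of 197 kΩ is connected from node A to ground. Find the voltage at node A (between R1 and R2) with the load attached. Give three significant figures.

V ≈ 11.9 V

Below node A the series string R2+R3 = 21.37 kΩ sits in parallel with the 197 kΩ load: 19.28 kΩ.
V_A = 27.8 × 19.28/(25.8 + 19.28) = 11.9 V.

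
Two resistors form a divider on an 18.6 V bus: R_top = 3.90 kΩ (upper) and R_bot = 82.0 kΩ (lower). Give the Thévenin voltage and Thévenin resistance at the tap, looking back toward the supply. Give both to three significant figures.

V_th is the open-circuit tap voltage: 18.6 × 82.0/(3.90 + 82.0) = 17.8 V.
With the supply zeroed, R_top and R_bot appear in parallel from the tap: R_th = R_top‖R_bot = (3.90 × 82.0)/85.90 = 3.72 kΩ.

V_th = 17.8 V, R_th = 3.72 kΩ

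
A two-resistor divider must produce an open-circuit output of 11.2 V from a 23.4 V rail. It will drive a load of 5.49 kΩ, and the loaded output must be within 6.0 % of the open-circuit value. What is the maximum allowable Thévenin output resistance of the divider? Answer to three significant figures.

Loading drop = R_th/(R_th + R_L) ≤ 0.0600, so R_th ≤ R_L · ε/(1−ε) = 5.49 kΩ × 0.0600/0.9400 = 350 Ω.
(Any R1, R2 with R2/(R1+R2) = 0.479 and R1‖R2 ≤ 350 Ω will meet the spec.)

R_th ≤ 350 Ω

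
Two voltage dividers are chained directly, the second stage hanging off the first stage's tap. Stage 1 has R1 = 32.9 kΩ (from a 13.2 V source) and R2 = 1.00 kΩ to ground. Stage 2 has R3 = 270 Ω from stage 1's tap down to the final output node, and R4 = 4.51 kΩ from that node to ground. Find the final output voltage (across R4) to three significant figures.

Stage 2 presents R3+R4 = 4780 Ω as a load on stage 1's tap.
Stage 1's lower leg becomes R2‖(R3+R4) = 827.0 Ω, so V_mid = 13.2 × 827.0/33730 = 0.3237 V.
Stage 2 is itself unloaded: V_out = V_mid × R4/(R3+R4) = 0.3237 × 4510/4780 = 0.305 V.

V_out ≈ 0.305 V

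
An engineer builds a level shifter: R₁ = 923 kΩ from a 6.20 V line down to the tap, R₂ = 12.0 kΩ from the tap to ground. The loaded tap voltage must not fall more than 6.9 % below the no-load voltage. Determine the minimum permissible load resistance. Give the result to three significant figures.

Output resistance R_th = R₁‖R₂ = (923 × 12.0)/935.0 = 11.85 kΩ.
The fractional drop is R_th/(R_th + R_L); requiring this ≤ 0.0690 gives R_L ≥ R_th(1/0.0690 − 1) = 11.85 × 13.49 = 160 kΩ.

R_L(min) ≈ 160 kΩ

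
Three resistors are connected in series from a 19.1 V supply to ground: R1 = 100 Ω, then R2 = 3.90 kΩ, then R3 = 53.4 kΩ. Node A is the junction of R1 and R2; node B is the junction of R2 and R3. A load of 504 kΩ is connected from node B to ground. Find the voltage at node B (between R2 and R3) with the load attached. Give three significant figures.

V ≈ 17.6 V

At node B, R3 is in parallel with the load: R3‖R_L = 48280 Ω.
Below node A the resistance is R2 + (R3‖R_L) = 52180 Ω, so V_A = 19.1 × 52180/52280 = 19.06 V.
Then V_B = V_A × (R3‖R_L)/(R2 + R3‖R_L) = 19.06 × 48280/52180 = 17.6 V.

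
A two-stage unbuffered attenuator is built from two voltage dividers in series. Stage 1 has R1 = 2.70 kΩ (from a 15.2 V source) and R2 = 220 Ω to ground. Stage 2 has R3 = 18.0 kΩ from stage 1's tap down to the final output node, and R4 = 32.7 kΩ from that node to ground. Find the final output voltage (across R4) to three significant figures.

Stage 2 presents R3+R4 = 50700 Ω as a load on stage 1's tap.
Stage 1's lower leg becomes R2‖(R3+R4) = 219.0 Ω, so V_mid = 15.2 × 219.0/2919 = 1.141 V.
Stage 2 is itself unloaded: V_out = V_mid × R4/(R3+R4) = 1.141 × 32700/50700 = 0.736 V.

V_out ≈ 0.736 V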